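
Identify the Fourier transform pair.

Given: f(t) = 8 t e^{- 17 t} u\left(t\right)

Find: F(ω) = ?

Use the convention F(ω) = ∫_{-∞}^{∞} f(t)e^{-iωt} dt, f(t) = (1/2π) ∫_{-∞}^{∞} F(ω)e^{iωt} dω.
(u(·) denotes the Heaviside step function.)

F(ω) = \frac{8}{\left(i \omega + 17\right)^{2}}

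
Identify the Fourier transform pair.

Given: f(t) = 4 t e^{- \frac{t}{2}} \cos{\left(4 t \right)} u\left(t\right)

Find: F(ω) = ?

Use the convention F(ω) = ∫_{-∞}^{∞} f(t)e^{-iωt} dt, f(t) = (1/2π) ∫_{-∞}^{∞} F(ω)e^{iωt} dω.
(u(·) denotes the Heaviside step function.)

F(ω) = \frac{16 \left(\left(2 i \omega + 1\right)^{2} - 64\right)}{\left(\left(2 i \omega + 1\right)^{2} + 64\right)^{2}}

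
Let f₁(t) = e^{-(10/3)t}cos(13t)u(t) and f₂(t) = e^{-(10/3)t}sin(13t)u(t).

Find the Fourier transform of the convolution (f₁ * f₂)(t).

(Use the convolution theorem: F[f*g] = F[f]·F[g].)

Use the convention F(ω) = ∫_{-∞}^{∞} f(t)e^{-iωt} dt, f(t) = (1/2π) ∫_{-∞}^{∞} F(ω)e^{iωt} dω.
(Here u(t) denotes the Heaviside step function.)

F[f₁*f₂](ω) = \frac{351 \left(3 i \omega + 10\right)}{\left(\left(3 i \omega + 10\right)^{2} + 1521\right)^{2}}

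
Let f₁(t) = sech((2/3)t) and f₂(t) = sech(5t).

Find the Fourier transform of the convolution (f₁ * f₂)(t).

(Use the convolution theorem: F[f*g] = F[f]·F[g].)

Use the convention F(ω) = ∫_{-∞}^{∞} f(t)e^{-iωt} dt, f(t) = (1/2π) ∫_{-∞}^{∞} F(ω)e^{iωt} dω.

F[f₁*f₂](ω) = \frac{3 \pi^{2}}{10 \cosh{\left(\frac{\pi \omega}{10} \right)} \cosh{\left(\frac{3 \pi \omega}{4} \right)}}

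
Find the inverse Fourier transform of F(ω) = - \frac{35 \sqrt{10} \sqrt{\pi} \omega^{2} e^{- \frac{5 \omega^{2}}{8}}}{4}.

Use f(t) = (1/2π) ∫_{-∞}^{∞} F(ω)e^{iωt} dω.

f(t) = 7 \left(\frac{8 t^{2}}{5} - 2\right) e^{- \frac{2 t^{2}}{5}}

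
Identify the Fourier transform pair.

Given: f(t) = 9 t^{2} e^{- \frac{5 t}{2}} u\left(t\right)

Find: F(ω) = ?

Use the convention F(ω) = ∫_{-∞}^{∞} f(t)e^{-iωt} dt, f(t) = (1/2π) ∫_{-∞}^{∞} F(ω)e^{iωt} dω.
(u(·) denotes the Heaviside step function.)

F(ω) = \frac{144}{\left(2 i \omega + 5\right)^{3}}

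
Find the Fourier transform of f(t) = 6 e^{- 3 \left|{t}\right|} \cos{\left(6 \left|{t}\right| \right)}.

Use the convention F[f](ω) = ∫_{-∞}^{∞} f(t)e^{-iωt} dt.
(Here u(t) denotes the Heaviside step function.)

F(ω) = \frac{36 \left(\omega^{2} + 45\right)}{\omega^{4} - 54 \omega^{2} + 2025}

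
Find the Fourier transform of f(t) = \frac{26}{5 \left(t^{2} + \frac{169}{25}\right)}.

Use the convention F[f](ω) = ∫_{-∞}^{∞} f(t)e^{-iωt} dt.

F(ω) = 2 \pi e^{- \frac{13 \left|{\omega}\right|}{5}}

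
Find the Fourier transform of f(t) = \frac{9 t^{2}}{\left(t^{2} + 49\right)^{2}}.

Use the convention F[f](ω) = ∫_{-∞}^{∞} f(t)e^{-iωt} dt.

F(ω) = \frac{9 \pi \left(1 - 7 \left|{\omega}\right|\right) e^{- 7 \left|{\omega}\right|}}{14}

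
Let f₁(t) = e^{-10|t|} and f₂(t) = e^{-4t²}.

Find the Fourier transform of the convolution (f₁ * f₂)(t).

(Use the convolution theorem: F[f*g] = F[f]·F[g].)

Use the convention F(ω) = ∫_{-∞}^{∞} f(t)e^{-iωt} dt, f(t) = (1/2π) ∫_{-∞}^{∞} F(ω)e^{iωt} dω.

F[f₁*f₂](ω) = \frac{10 \sqrt{\pi} e^{- \frac{\omega^{2}}{16}}}{\omega^{2} + 100}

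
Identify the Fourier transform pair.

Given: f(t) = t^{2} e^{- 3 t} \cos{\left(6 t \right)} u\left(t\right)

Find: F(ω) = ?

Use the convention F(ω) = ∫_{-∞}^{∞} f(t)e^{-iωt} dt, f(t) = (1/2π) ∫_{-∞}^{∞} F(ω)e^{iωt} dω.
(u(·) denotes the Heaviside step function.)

F(ω) = \frac{2 \left(- 108 i \omega + \left(i \omega + 3\right)^{3} - 324\right)}{\left(\left(i \omega + 3\right)^{2} + 36\right)^{3}}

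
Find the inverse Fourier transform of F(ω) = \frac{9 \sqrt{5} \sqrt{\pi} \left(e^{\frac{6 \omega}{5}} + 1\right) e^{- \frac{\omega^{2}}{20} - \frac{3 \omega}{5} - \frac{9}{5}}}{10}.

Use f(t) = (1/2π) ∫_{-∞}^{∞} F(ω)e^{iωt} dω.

f(t) = 9 e^{- 5 t^{2}} \cos{\left(6 t \right)}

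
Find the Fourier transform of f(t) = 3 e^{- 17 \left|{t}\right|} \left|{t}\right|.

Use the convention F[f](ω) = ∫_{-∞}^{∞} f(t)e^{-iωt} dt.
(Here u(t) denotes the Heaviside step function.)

F(ω) = \frac{6 \left(289 - \omega^{2}\right)}{\left(\omega^{2} + 289\right)^{2}}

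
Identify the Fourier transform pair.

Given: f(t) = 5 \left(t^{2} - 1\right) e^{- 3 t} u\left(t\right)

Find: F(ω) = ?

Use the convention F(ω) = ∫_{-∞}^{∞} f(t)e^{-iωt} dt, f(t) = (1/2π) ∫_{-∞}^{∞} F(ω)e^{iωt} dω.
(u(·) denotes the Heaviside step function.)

F(ω) = \frac{5 \left(2 i \omega - \left(i \omega + 3\right)^{3} + 6\right)}{\left(i \omega + 3\right)^{4}}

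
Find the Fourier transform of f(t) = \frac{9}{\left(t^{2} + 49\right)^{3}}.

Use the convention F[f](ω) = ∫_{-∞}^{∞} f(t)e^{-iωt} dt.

F(ω) = \frac{9 \pi \left(49 \omega^{2} + 21 \left|{\omega}\right| + 3\right) e^{- 7 \left|{\omega}\right|}}{134456}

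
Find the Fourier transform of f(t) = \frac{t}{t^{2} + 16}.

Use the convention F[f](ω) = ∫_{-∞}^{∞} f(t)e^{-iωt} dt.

F(ω) = - i \pi e^{- 4 \left|{\omega}\right|} \operatorname{sign}{\left(\omega \right)}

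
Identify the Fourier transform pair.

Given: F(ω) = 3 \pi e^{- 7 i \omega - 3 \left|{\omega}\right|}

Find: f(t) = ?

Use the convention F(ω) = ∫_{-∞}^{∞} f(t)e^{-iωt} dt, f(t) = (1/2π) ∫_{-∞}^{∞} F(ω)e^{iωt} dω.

f(t) = \frac{9}{\left(t - 7\right)^{2} + 9}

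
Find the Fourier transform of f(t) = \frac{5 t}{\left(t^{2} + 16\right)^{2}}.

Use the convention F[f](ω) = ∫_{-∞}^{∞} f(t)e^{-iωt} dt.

F(ω) = - \frac{5 i \pi \omega e^{- 4 \left|{\omega}\right|}}{8}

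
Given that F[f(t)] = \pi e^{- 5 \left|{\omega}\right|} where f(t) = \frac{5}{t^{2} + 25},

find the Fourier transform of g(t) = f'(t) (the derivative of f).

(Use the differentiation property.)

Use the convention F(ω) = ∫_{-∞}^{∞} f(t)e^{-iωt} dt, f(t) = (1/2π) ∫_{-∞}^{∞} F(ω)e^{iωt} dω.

F[g](ω) = i \pi \omega e^{- 5 \left|{\omega}\right|}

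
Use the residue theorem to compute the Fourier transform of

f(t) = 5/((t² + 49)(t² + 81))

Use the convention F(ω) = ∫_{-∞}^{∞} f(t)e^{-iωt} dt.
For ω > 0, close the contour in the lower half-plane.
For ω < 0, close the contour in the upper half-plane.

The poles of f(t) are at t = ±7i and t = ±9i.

Let g(z) = f(z)e^{-iωz}; for large |z| the factor e^{-iωz} decays in the lower half-plane when ω > 0 and in the upper half-plane when ω < 0.

Case ω > 0 (lower half-plane, clockwise contour ⇒ F(ω) = -2πi·ΣRes):
  Res_{z = - 7 i} g(z) = \frac{5 i e^{- 7 \omega}}{448}
  Res_{z = - 9 i} g(z) = - \frac{5 i e^{- 9 \omega}}{576}
  F(ω) = -2πi·ΣRes = \frac{5 \pi \left(9 e^{2 \omega} - 7\right) e^{- 9 \omega}}{2016}

Case ω < 0 (upper half-plane, counterclockwise contour ⇒ F(ω) = +2πi·ΣRes):
  Res_{z = 7 i} g(z) = - \frac{5 i e^{7 \omega}}{448}
  Res_{z = 9 i} g(z) = \frac{5 i e^{9 \omega}}{576}
  F(ω) = 2πi·ΣRes = \frac{5 \pi \left(9 - 7 e^{2 \omega}\right) e^{7 \omega}}{2016}

Both cases combine into a single formula in |ω|:

F(ω) = \frac{5 \pi \left(9 e^{2 \left|{\omega}\right|} - 7\right) e^{- 9 \left|{\omega}\right|}}{2016}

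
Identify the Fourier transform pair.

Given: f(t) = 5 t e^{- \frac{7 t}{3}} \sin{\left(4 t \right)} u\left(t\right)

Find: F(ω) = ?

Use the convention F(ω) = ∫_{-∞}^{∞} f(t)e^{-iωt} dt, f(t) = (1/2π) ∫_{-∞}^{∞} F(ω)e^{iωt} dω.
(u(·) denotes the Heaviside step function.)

F(ω) = \frac{1080 \left(3 i \omega + 7\right)}{\left(\left(3 i \omega + 7\right)^{2} + 144\right)^{2}}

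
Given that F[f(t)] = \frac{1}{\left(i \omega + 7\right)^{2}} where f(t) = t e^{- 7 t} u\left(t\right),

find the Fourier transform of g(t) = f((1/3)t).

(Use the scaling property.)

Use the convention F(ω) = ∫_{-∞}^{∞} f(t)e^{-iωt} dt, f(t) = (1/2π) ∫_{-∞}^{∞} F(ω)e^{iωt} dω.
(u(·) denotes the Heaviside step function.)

F[g](ω) = \frac{3}{\left(3 i \omega + 7\right)^{2}}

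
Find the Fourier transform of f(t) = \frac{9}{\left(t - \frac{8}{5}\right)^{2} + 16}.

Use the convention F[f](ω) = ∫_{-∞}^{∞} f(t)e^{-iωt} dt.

F(ω) = \frac{9 \pi e^{- \frac{8 i \omega}{5} - 4 \left|{\omega}\right|}}{4}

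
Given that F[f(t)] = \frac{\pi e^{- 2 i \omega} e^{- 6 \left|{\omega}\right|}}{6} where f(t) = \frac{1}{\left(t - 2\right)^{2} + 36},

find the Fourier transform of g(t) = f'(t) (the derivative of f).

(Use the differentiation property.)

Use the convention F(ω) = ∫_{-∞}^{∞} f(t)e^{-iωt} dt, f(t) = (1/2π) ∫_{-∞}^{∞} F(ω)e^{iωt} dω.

F[g](ω) = \frac{i \pi \omega e^{- 2 i \omega - 6 \left|{\omega}\right|}}{6}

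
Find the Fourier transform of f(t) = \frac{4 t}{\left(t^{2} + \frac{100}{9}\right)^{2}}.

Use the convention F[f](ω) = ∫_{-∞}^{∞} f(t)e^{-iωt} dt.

F(ω) = - \frac{3 i \pi \omega e^{- \frac{10 \left|{\omega}\right|}{3}}}{5}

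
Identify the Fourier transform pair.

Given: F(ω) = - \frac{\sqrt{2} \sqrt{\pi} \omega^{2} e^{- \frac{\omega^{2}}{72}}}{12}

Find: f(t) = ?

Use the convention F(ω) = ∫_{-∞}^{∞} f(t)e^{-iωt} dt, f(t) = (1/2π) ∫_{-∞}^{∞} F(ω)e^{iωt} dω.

f(t) = 9 \left(72 t^{2} - 2\right) e^{- 18 t^{2}}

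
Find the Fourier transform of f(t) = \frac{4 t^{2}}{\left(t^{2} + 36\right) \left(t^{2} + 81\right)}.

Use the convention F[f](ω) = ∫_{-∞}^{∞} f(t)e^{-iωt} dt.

F(ω) = \frac{4 \pi \left(3 - 2 e^{3 \left|{\omega}\right|}\right) e^{- 9 \left|{\omega}\right|}}{15}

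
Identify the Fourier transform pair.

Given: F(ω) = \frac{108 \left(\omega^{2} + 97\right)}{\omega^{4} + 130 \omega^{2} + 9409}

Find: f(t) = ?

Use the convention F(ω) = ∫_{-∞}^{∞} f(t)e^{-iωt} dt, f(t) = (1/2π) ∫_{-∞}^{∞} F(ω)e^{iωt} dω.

f(t) = 6 e^{- 9 \left|{t}\right|} \cos{\left(4 t \right)}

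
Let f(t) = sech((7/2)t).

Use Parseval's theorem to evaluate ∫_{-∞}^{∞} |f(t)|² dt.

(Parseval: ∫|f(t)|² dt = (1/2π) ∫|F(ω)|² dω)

∫|f(t)|² dt = \frac{4}{7}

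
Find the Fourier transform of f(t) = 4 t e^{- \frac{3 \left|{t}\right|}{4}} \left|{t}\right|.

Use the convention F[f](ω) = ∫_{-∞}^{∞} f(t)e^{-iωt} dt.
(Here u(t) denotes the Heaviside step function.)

F(ω) = \frac{4096 i \omega \left(16 \omega^{2} - 27\right)}{\left(16 \omega^{2} + 9\right)^{3}}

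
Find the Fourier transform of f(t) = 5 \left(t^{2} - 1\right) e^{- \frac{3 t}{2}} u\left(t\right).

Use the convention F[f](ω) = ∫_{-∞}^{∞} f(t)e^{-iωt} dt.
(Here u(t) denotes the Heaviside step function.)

F(ω) = \frac{10 \left(16 i \omega - \left(2 i \omega + 3\right)^{3} + 24\right)}{\left(2 i \omega + 3\right)^{4}}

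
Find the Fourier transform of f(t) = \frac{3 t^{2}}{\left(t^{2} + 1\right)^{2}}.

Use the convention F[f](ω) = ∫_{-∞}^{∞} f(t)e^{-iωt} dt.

F(ω) = \frac{3 \pi \left(1 - \left|{\omega}\right|\right) e^{- \left|{\omega}\right|}}{2}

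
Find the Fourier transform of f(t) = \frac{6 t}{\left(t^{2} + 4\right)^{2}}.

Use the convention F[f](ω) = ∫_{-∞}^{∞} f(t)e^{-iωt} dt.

F(ω) = - \frac{3 i \pi \omega e^{- 2 \left|{\omega}\right|}}{2}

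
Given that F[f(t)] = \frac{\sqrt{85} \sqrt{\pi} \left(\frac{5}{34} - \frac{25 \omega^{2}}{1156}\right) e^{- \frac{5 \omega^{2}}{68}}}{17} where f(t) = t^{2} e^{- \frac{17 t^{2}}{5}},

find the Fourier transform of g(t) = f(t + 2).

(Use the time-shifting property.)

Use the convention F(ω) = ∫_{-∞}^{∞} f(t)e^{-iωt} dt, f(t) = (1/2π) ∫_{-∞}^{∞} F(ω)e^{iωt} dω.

F[g](ω) = \frac{5 \sqrt{85} \sqrt{\pi} \left(34 - 5 \omega^{2}\right) e^{\frac{\omega \left(- 5 \omega + 136 i\right)}{68}}}{19652}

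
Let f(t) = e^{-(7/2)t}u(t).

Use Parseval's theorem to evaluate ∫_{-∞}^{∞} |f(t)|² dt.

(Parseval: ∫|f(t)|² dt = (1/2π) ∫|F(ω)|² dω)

∫|f(t)|² dt = \frac{1}{7}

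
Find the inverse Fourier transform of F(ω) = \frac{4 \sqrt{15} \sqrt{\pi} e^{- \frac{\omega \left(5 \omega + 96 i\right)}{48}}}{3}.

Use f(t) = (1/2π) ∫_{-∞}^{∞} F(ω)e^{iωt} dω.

f(t) = 8 e^{- \frac{12 \left(t - 2\right)^{2}}{5}}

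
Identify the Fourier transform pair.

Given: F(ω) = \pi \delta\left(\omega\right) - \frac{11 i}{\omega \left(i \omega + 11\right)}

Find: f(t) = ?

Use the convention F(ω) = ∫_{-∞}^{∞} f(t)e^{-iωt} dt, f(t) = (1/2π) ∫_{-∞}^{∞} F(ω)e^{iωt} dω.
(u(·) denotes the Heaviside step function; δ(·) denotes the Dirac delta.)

f(t) = \left(1 - e^{- 11 t}\right) u\left(t\right)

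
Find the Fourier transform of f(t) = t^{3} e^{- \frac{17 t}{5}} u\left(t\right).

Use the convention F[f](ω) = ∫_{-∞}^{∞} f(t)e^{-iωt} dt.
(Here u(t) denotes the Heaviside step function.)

F(ω) = \frac{3750}{\left(5 i \omega + 17\right)^{4}}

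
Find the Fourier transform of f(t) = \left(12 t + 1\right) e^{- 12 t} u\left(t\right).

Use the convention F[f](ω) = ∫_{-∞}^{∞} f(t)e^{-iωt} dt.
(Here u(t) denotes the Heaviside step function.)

F(ω) = \frac{- i \omega - 24}{\omega^{2} - 24 i \omega - 144}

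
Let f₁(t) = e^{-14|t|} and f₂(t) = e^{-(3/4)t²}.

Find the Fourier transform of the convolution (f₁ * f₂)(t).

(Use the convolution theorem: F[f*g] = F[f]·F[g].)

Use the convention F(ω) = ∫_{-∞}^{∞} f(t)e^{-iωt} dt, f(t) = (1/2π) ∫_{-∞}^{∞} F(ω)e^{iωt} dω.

F[f₁*f₂](ω) = \frac{56 \sqrt{3} \sqrt{\pi} e^{- \frac{\omega^{2}}{3}}}{3 \left(\omega^{2} + 196\right)}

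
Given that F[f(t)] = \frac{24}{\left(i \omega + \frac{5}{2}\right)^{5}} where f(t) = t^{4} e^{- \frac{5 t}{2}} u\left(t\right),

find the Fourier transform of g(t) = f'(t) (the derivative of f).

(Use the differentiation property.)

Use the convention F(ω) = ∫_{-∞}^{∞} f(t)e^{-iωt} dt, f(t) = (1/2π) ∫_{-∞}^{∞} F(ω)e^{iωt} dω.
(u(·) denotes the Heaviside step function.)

F[g](ω) = \frac{768 i \omega}{\left(2 i \omega + 5\right)^{5}}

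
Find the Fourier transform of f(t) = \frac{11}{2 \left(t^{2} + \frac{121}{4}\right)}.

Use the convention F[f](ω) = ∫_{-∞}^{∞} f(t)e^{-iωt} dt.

F(ω) = \pi e^{- \frac{11 \left|{\omega}\right|}{2}}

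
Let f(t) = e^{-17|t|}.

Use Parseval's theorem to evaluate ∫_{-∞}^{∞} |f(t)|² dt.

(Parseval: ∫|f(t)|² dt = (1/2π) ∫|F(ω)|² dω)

∫|f(t)|² dt = \frac{1}{17}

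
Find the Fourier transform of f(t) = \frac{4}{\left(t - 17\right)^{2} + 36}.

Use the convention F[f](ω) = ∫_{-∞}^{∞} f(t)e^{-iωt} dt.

F(ω) = \frac{2 \pi e^{- 17 i \omega - 6 \left|{\omega}\right|}}{3}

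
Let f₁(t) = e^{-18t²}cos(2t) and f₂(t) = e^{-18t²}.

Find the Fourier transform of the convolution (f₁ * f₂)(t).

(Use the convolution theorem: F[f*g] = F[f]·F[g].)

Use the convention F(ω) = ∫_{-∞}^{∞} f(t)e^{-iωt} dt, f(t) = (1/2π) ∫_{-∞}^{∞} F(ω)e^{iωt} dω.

F[f₁*f₂](ω) = \frac{\pi \left(e^{\frac{\omega}{9}} + 1\right) e^{- \frac{\omega^{2}}{36} - \frac{\omega}{18} - \frac{1}{18}}}{36}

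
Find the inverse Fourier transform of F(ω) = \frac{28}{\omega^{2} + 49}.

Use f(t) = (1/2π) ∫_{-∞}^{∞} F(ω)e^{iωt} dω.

f(t) = 2 e^{- 7 \left|{t}\right|}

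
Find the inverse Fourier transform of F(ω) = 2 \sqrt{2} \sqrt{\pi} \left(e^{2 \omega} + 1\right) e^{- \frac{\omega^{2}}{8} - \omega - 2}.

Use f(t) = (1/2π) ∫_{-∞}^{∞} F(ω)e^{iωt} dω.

f(t) = 8 e^{- 2 t^{2}} \cos{\left(4 t \right)}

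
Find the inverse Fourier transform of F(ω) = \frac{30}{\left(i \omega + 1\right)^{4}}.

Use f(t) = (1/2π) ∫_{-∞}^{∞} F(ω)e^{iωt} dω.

f(t) = 5 t^{3} e^{- t} u\left(t\right)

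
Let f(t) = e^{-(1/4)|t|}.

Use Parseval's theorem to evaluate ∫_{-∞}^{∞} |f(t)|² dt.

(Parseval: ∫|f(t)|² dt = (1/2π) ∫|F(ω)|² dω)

∫|f(t)|² dt = 4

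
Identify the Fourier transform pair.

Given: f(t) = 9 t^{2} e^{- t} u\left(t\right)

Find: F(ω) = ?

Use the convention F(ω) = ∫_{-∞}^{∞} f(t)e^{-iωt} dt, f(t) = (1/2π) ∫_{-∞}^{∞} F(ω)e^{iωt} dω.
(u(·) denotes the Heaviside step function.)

F(ω) = \frac{18}{\left(i \omega + 1\right)^{3}}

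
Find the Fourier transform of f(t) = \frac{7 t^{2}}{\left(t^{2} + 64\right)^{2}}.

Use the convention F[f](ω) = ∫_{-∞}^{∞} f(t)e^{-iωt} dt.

F(ω) = \frac{7 \pi \left(1 - 8 \left|{\omega}\right|\right) e^{- 8 \left|{\omega}\right|}}{16}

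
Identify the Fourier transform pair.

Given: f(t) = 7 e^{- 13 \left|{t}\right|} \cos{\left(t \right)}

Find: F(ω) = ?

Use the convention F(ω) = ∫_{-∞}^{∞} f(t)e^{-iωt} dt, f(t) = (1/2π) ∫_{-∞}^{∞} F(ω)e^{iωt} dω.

F(ω) = \frac{182 \left(\omega^{2} + 170\right)}{\omega^{4} + 336 \omega^{2} + 28900}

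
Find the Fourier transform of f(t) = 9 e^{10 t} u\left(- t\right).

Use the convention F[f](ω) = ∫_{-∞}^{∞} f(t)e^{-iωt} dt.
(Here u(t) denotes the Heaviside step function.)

F(ω) = - \frac{9}{i \omega - 10}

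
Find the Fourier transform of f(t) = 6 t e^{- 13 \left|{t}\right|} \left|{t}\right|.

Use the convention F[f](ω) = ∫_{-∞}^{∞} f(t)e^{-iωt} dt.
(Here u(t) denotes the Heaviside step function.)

F(ω) = \frac{24 i \omega \left(\omega^{2} - 507\right)}{\left(\omega^{2} + 169\right)^{3}}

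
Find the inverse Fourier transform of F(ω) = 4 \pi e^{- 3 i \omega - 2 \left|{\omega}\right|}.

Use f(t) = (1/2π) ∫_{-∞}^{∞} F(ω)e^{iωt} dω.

f(t) = \frac{8}{\left(t - 3\right)^{2} + 4}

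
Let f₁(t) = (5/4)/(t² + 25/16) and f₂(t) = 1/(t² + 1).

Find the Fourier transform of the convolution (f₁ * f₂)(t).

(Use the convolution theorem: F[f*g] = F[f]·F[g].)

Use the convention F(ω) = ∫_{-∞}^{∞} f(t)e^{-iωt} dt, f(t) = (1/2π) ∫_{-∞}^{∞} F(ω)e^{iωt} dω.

F[f₁*f₂](ω) = \pi^{2} e^{- \frac{9 \left|{\omega}\right|}{4}}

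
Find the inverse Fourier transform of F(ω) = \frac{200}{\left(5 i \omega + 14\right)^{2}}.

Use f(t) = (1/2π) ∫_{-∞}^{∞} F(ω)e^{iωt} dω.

f(t) = 8 t e^{- \frac{14 t}{5}} u\left(t\right)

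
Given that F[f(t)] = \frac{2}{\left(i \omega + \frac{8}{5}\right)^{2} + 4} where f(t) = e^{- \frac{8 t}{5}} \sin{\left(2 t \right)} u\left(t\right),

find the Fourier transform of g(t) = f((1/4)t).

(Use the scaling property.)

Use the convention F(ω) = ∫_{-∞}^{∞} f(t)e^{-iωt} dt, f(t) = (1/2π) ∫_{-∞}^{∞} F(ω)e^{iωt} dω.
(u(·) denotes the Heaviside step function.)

F[g](ω) = \frac{50}{4 \left(5 i \omega + 2\right)^{2} + 25}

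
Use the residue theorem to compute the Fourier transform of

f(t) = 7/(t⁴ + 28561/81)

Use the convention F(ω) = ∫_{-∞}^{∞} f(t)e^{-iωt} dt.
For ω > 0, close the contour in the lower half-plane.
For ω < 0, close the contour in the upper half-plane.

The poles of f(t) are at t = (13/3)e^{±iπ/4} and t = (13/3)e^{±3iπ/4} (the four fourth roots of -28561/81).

Let g(z) = f(z)e^{-iωz}; for large |z| the factor e^{-iωz} decays in the lower half-plane when ω > 0 and in the upper half-plane when ω < 0.

Case ω > 0 (lower half-plane, clockwise contour ⇒ F(ω) = -2πi·ΣRes):
  Res_{z = - \frac{13 \sqrt{2}}{6} - \frac{13 \sqrt{2} i}{6}} g(z) = \frac{189 \sqrt{2} i \left(1 - i\right) e^{\frac{13 \sqrt{2} \omega \left(-1 + i\right)}{6}}}{17576}
  Res_{z = \frac{13 \sqrt{2}}{6} - \frac{13 \sqrt{2} i}{6}} g(z) = \frac{189 \sqrt{2} i \left(1 + i\right) e^{- \frac{13 \sqrt{2} \omega \left(1 + i\right)}{6}}}{17576}
  F(ω) = -2πi·ΣRes = \frac{189 \sqrt{2} \pi \left(1 - i\right) \left(e^{\frac{13 \sqrt{2} i \omega}{3}} + i\right) e^{- \frac{13 \sqrt{2} \omega \left(1 + i\right)}{6}}}{8788} = \frac{189 \pi e^{- \frac{13 \sqrt{2} \omega}{6}} \sin{\left(\frac{13 \sqrt{2} \omega}{6} + \frac{\pi}{4} \right)}}{2197}

Case ω < 0 (upper half-plane, counterclockwise contour ⇒ F(ω) = +2πi·ΣRes):
  Res_{z = \frac{13 \sqrt{2}}{6} + \frac{13 \sqrt{2} i}{6}} g(z) = \frac{189 \sqrt{2} i \left(-1 + i\right) e^{\frac{13 \sqrt{2} \omega \left(1 - i\right)}{6}}}{17576}
  Res_{z = - \frac{13 \sqrt{2}}{6} + \frac{13 \sqrt{2} i}{6}} g(z) = \frac{189 \sqrt{2} \left(1 - i\right) e^{\frac{13 \sqrt{2} \omega \left(1 + i\right)}{6}}}{17576}
  F(ω) = 2πi·ΣRes = - \frac{189 \sqrt{2} i \pi \left(i \left(1 - i\right) e^{\frac{13 \sqrt{2} \omega \left(1 - i\right)}{6}} - \left(1 - i\right) e^{\frac{13 \sqrt{2} \omega \left(1 + i\right)}{6}}\right)}{8788} = \frac{189 \pi e^{\frac{13 \sqrt{2} \omega}{6}} \cos{\left(\frac{13 \sqrt{2} \omega}{6} + \frac{\pi}{4} \right)}}{2197}

Both cases combine into a single formula in |ω|:

F(ω) = \frac{189 \pi e^{- \frac{13 \sqrt{2} \left|{\omega}\right|}{6}} \sin{\left(\frac{13 \sqrt{2} \left|{\omega}\right|}{6} + \frac{\pi}{4} \right)}}{2197}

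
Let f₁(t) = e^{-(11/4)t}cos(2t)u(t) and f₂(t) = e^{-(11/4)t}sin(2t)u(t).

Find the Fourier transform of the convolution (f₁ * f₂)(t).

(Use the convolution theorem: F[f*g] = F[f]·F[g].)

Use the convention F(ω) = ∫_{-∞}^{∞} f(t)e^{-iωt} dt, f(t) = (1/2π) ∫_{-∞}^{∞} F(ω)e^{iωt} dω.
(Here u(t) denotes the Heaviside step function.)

F[f₁*f₂](ω) = \frac{128 \left(4 i \omega + 11\right)}{\left(\left(4 i \omega + 11\right)^{2} + 64\right)^{2}}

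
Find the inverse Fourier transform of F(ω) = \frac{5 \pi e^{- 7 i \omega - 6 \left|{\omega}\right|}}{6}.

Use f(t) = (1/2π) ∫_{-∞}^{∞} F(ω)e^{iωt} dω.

f(t) = \frac{5}{\left(t - 7\right)^{2} + 36}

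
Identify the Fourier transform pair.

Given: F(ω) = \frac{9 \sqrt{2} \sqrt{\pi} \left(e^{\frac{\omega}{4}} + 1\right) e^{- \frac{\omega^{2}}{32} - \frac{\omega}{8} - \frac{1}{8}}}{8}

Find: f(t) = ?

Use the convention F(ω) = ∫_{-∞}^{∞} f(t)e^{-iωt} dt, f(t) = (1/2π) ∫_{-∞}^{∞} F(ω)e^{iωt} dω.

f(t) = 9 e^{- 8 t^{2}} \cos{\left(2 t \right)}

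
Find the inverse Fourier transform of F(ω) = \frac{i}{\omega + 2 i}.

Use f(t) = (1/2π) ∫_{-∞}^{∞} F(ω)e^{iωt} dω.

f(t) = e^{2 t} u\left(- t\right)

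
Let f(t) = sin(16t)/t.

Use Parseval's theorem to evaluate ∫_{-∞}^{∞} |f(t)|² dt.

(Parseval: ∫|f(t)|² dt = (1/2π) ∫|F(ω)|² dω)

∫|f(t)|² dt = 16 \pi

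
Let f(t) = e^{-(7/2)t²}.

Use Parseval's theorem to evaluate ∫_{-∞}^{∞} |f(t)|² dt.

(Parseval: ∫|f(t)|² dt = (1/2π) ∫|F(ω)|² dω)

∫|f(t)|² dt = \frac{\sqrt{7} \sqrt{\pi}}{7}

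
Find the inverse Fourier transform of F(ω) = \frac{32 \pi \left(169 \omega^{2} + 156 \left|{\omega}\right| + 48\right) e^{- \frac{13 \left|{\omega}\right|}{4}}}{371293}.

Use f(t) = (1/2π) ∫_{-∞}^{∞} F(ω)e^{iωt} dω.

f(t) = \frac{4}{\left(t^{2} + \frac{169}{16}\right)^{3}}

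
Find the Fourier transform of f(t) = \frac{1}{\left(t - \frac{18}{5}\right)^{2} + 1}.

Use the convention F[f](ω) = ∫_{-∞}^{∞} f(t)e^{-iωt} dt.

F(ω) = \pi e^{- \frac{18 i \omega}{5} - \left|{\omega}\right|}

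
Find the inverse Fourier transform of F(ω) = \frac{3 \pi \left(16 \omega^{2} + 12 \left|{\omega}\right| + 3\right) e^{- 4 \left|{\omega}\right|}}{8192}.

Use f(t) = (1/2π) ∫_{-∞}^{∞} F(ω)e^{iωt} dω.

f(t) = \frac{3}{\left(t^{2} + 16\right)^{3}}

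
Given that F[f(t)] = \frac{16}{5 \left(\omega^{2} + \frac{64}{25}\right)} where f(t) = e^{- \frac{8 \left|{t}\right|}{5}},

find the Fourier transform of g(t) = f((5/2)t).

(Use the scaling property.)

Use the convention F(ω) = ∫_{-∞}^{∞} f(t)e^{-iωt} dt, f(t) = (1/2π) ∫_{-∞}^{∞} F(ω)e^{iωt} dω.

F[g](ω) = \frac{8}{\omega^{2} + 16}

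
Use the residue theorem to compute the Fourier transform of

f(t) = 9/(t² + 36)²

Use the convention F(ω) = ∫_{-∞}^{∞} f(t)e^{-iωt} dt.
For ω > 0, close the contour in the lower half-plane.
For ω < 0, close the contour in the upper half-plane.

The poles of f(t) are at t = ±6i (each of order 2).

Let g(z) = f(z)e^{-iωz}; for large |z| the factor e^{-iωz} decays in the lower half-plane when ω > 0 and in the upper half-plane when ω < 0.

Case ω > 0 (lower half-plane, clockwise contour ⇒ F(ω) = -2πi·ΣRes):
  Res_{z = - 6 i} g(z) = \frac{i \left(6 \omega + 1\right) e^{- 6 \omega}}{96} (pole of order 2)
  F(ω) = -2πi·ΣRes = \frac{\pi \left(6 \omega + 1\right) e^{- 6 \omega}}{48}

Case ω < 0 (upper half-plane, counterclockwise contour ⇒ F(ω) = +2πi·ΣRes):
  Res_{z = 6 i} g(z) = \frac{i \left(6 \omega - 1\right) e^{6 \omega}}{96} (pole of order 2)
  F(ω) = 2πi·ΣRes = \frac{\pi \left(1 - 6 \omega\right) e^{6 \omega}}{48}

Both cases combine into a single formula in |ω|:

F(ω) = \frac{\pi \left(6 \left|{\omega}\right| + 1\right) e^{- 6 \left|{\omega}\right|}}{48}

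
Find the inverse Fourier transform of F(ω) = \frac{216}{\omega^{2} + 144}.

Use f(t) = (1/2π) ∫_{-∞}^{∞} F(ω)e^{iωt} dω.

f(t) = 9 e^{- 12 \left|{t}\right|}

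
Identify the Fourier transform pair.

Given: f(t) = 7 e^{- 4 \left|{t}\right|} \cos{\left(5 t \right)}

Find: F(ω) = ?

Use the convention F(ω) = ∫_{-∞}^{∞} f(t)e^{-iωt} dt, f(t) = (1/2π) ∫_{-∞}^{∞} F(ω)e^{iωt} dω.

F(ω) = \frac{56 \left(\omega^{2} + 41\right)}{\omega^{4} - 18 \omega^{2} + 1681}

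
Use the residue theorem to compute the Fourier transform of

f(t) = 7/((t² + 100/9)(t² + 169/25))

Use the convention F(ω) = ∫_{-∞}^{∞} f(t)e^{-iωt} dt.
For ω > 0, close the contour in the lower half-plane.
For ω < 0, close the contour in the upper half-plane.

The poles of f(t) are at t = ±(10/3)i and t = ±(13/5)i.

Let g(z) = f(z)e^{-iωz}; for large |z| the factor e^{-iωz} decays in the lower half-plane when ω > 0 and in the upper half-plane when ω < 0.

Case ω > 0 (lower half-plane, clockwise contour ⇒ F(ω) = -2πi·ΣRes):
  Res_{z = - \frac{10 i}{3}} g(z) = - \frac{945 i e^{- \frac{10 \omega}{3}}}{3916}
  Res_{z = - \frac{13 i}{5}} g(z) = \frac{7875 i e^{- \frac{13 \omega}{5}}}{25454}
  F(ω) = -2πi·ΣRes = - \frac{945 \pi e^{- \frac{10 \omega}{3}}}{1958} + \frac{7875 \pi e^{- \frac{13 \omega}{5}}}{12727}

Case ω < 0 (upper half-plane, counterclockwise contour ⇒ F(ω) = +2πi·ΣRes):
  Res_{z = \frac{10 i}{3}} g(z) = \frac{945 i e^{\frac{10 \omega}{3}}}{3916}
  Res_{z = \frac{13 i}{5}} g(z) = - \frac{7875 i e^{\frac{13 \omega}{5}}}{25454}
  F(ω) = 2πi·ΣRes = \frac{315 \pi \left(50 e^{\frac{13 \omega}{5}} - 39 e^{\frac{10 \omega}{3}}\right)}{25454}

Both cases combine into a single formula in |ω|:

F(ω) = - \frac{945 \pi e^{- \frac{10 \left|{\omega}\right|}{3}}}{1958} + \frac{7875 \pi e^{- \frac{13 \left|{\omega}\right|}{5}}}{12727}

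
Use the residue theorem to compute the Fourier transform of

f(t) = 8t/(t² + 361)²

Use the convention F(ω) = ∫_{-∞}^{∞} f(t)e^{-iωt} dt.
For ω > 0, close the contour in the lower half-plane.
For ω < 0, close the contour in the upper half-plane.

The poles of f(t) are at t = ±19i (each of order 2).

Let g(z) = f(z)e^{-iωz}; for large |z| the factor e^{-iωz} decays in the lower half-plane when ω > 0 and in the upper half-plane when ω < 0.

Case ω > 0 (lower half-plane, clockwise contour ⇒ F(ω) = -2πi·ΣRes):
  Res_{z = - 19 i} g(z) = \frac{2 \omega e^{- 19 \omega}}{19} (pole of order 2)
  F(ω) = -2πi·ΣRes = - \frac{4 i \pi \omega e^{- 19 \omega}}{19}

Case ω < 0 (upper half-plane, counterclockwise contour ⇒ F(ω) = +2πi·ΣRes):
  Res_{z = 19 i} g(z) = - \frac{2 \omega e^{19 \omega}}{19} (pole of order 2)
  F(ω) = 2πi·ΣRes = - \frac{4 i \pi \omega e^{19 \omega}}{19}

Both cases combine into a single formula in |ω|:

F(ω) = - \frac{4 i \pi \omega e^{- 19 \left|{\omega}\right|}}{19}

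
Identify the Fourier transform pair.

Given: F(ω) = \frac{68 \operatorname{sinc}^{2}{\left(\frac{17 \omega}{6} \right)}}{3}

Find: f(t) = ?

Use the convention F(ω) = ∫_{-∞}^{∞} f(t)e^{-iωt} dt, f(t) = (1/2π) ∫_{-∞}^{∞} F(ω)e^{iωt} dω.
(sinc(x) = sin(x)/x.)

f(t) = 4 \left(\begin{cases} 1 - \frac{3 \left|{t}\right|}{17} & \text{for}\: \left|{t}\right| < \frac{17}{3} \\0 & \text{otherwise} \end{cases}\right)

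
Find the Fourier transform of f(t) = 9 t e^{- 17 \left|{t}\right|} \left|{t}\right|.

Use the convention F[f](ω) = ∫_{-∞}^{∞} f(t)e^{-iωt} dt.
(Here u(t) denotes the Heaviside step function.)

F(ω) = \frac{36 i \omega \left(\omega^{2} - 867\right)}{\left(\omega^{2} + 289\right)^{3}}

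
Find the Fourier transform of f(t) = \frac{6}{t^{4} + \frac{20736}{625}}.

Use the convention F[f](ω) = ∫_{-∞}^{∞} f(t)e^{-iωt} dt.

F(ω) = \frac{125 \pi e^{- \frac{6 \sqrt{2} \left|{\omega}\right|}{5}} \sin{\left(\frac{6 \sqrt{2} \left|{\omega}\right|}{5} + \frac{\pi}{4} \right)}}{288}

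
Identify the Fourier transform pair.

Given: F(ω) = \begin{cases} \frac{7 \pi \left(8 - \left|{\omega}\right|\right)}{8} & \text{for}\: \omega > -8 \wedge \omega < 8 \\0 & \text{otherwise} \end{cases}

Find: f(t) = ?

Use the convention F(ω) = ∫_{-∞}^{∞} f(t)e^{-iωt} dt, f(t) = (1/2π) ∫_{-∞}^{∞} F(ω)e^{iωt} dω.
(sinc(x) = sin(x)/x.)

f(t) = 28 \operatorname{sinc}^{2}{\left(4 t \right)}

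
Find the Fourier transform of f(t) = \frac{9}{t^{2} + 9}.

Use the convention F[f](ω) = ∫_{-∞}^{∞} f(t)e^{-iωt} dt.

F(ω) = 3 \pi e^{- 3 \left|{\omega}\right|}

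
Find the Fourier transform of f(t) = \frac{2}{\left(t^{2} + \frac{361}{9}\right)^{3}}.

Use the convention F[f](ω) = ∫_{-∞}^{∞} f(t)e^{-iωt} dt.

F(ω) = \frac{27 \pi \left(361 \omega^{2} + 171 \left|{\omega}\right| + 27\right) e^{- \frac{19 \left|{\omega}\right|}{3}}}{9904396}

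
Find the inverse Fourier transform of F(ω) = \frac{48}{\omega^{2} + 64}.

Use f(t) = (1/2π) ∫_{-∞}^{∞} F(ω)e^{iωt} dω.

f(t) = 3 e^{- 8 \left|{t}\right|}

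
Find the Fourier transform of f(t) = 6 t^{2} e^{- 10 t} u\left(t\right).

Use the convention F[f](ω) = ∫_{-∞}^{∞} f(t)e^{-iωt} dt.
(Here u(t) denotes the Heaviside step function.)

F(ω) = \frac{12}{\left(i \omega + 10\right)^{3}}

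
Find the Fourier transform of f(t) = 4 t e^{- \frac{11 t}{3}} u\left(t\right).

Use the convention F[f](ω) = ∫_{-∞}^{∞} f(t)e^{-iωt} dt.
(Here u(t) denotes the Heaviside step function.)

F(ω) = \frac{36}{\left(3 i \omega + 11\right)^{2}}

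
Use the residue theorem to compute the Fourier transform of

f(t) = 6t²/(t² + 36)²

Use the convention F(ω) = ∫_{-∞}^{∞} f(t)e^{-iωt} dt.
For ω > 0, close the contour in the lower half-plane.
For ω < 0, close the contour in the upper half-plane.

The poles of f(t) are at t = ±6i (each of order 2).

Let g(z) = f(z)e^{-iωz}; for large |z| the factor e^{-iωz} decays in the lower half-plane when ω > 0 and in the upper half-plane when ω < 0.

Case ω > 0 (lower half-plane, clockwise contour ⇒ F(ω) = -2πi·ΣRes):
  Res_{z = - 6 i} g(z) = \frac{i \left(1 - 6 \omega\right) e^{- 6 \omega}}{4} (pole of order 2)
  F(ω) = -2πi·ΣRes = \frac{\pi \left(1 - 6 \omega\right) e^{- 6 \omega}}{2}

Case ω < 0 (upper half-plane, counterclockwise contour ⇒ F(ω) = +2πi·ΣRes):
  Res_{z = 6 i} g(z) = \frac{i \left(- 6 \omega - 1\right) e^{6 \omega}}{4} (pole of order 2)
  F(ω) = 2πi·ΣRes = \frac{\pi \left(6 \omega + 1\right) e^{6 \omega}}{2}

Both cases combine into a single formula in |ω|:

F(ω) = \frac{\pi \left(1 - 6 \left|{\omega}\right|\right) e^{- 6 \left|{\omega}\right|}}{2}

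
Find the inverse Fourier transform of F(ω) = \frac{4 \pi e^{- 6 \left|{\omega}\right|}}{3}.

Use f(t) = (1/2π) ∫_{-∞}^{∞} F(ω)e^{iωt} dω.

f(t) = \frac{8}{t^{2} + 36}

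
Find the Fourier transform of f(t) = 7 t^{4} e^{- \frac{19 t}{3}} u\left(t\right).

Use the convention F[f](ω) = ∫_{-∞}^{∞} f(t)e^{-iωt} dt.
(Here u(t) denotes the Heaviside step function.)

F(ω) = \frac{40824}{\left(3 i \omega + 19\right)^{5}}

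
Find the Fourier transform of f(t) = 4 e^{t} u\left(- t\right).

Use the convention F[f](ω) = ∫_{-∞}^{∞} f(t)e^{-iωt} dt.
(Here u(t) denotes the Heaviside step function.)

F(ω) = \frac{4 i}{\omega + i}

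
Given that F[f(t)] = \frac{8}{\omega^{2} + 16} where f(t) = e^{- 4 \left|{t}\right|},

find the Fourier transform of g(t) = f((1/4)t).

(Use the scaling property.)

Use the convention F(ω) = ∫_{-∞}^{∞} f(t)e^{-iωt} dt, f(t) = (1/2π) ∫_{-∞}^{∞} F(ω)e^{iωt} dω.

F[g](ω) = \frac{2}{\omega^{2} + 1}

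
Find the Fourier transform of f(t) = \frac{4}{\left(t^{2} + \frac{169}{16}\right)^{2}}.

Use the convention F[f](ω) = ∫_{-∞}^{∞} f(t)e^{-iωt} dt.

F(ω) = \frac{32 \pi \left(13 \left|{\omega}\right| + 4\right) e^{- \frac{13 \left|{\omega}\right|}{4}}}{2197}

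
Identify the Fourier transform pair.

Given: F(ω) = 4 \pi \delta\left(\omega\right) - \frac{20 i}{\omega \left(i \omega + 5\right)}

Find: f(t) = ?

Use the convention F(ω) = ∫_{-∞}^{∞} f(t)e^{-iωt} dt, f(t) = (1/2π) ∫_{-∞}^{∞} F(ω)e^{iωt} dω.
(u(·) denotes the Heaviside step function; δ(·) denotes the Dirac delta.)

f(t) = 4 \left(1 - e^{- 5 t}\right) u\left(t\right)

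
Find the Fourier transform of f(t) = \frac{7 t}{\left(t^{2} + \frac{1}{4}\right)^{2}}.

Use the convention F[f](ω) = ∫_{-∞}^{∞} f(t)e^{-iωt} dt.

F(ω) = - 7 i \pi \omega e^{- \frac{\left|{\omega}\right|}{2}}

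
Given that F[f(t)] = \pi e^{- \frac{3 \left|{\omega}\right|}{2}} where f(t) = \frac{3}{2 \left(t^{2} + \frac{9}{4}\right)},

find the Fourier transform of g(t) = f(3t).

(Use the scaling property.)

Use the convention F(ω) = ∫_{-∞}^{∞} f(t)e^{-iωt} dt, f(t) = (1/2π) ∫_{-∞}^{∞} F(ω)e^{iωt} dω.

F[g](ω) = \frac{\pi e^{- \frac{\left|{\omega}\right|}{2}}}{3}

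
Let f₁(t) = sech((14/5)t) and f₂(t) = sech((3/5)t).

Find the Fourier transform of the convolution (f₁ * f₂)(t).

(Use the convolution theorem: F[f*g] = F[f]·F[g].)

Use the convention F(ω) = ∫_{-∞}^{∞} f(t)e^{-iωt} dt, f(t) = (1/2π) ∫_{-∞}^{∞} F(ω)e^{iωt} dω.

F[f₁*f₂](ω) = \frac{25 \pi^{2}}{42 \cosh{\left(\frac{5 \pi \omega}{28} \right)} \cosh{\left(\frac{5 \pi \omega}{6} \right)}}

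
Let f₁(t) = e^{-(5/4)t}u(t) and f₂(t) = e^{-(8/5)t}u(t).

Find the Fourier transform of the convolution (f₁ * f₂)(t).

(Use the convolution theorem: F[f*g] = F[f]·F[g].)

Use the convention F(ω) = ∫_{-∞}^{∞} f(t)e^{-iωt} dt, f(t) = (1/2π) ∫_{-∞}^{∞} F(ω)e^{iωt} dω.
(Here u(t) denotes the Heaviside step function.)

F[f₁*f₂](ω) = \frac{20}{- 20 \omega^{2} + 57 i \omega + 40}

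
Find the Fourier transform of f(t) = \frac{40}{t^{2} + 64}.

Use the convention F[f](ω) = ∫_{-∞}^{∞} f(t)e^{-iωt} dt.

F(ω) = 5 \pi e^{- 8 \left|{\omega}\right|}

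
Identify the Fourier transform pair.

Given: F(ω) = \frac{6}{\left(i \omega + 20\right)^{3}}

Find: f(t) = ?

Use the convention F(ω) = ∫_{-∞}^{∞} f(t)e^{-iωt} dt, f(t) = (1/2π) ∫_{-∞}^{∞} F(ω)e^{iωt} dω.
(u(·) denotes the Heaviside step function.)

f(t) = 3 t^{2} e^{- 20 t} u\left(t\right)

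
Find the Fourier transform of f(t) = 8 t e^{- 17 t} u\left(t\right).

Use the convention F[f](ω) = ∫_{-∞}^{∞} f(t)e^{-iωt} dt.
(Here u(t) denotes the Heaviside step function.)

F(ω) = \frac{8}{\left(i \omega + 17\right)^{2}}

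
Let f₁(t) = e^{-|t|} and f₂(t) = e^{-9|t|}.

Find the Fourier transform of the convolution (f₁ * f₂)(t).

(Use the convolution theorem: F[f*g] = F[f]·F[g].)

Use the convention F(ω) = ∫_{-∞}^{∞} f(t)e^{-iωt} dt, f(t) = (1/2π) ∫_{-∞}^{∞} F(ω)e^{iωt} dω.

F[f₁*f₂](ω) = \frac{36}{\left(\omega^{2} + 1\right) \left(\omega^{2} + 81\right)}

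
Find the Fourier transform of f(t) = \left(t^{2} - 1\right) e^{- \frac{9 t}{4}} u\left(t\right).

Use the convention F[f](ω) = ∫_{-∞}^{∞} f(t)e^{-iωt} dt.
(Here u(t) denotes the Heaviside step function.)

F(ω) = \frac{4 \left(128 i \omega - \left(4 i \omega + 9\right)^{3} + 288\right)}{\left(4 i \omega + 9\right)^{4}}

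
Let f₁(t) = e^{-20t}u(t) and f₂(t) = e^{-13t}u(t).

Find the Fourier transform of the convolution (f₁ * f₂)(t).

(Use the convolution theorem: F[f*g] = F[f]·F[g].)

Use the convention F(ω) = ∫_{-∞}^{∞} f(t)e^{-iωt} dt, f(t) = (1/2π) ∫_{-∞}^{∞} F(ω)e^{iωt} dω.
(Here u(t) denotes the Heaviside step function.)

F[f₁*f₂](ω) = \frac{1}{\left(i \omega + 13\right) \left(i \omega + 20\right)}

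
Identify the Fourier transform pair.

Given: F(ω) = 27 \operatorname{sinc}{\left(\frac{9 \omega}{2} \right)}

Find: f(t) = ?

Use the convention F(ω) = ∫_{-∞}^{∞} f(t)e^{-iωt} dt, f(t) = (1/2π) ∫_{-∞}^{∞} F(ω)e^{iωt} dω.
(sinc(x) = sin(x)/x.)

f(t) = 3 \left(\begin{cases} 1 & \text{for}\: \left|{t}\right| < \frac{9}{2} \\0 & \text{otherwise} \end{cases}\right)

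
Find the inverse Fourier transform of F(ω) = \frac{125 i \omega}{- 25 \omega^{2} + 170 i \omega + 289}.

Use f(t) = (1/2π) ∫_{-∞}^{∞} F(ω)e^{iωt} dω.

f(t) = 5 \left(1 - \frac{17 t}{5}\right) e^{- \frac{17 t}{5}} u\left(t\right)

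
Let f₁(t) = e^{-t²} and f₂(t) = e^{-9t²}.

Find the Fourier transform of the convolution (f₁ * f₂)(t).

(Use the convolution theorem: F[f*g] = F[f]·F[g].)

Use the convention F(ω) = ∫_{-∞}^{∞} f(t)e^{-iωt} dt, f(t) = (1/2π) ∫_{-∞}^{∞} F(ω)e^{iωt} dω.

F[f₁*f₂](ω) = \frac{\pi e^{- \frac{5 \omega^{2}}{18}}}{3}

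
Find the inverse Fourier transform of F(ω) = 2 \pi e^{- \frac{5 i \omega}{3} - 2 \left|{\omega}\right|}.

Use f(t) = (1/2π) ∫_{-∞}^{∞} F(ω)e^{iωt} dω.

f(t) = \frac{4}{\left(t - \frac{5}{3}\right)^{2} + 4}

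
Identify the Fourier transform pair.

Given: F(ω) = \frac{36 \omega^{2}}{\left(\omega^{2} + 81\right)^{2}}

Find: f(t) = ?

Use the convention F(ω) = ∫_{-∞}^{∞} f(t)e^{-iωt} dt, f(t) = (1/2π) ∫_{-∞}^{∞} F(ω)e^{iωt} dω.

f(t) = \left(1 - 9 \left|{t}\right|\right) e^{- 9 \left|{t}\right|}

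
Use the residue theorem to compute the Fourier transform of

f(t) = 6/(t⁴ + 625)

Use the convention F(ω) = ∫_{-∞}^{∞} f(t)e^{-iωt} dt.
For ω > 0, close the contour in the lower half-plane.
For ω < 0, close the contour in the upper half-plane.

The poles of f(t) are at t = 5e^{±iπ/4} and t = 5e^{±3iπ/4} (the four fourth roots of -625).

Let g(z) = f(z)e^{-iωz}; for large |z| the factor e^{-iωz} decays in the lower half-plane when ω > 0 and in the upper half-plane when ω < 0.

Case ω > 0 (lower half-plane, clockwise contour ⇒ F(ω) = -2πi·ΣRes):
  Res_{z = - \frac{5 \sqrt{2}}{2} - \frac{5 \sqrt{2} i}{2}} g(z) = \frac{3 \sqrt{2} i \left(1 - i\right) e^{\frac{5 \sqrt{2} \omega \left(-1 + i\right)}{2}}}{500}
  Res_{z = \frac{5 \sqrt{2}}{2} - \frac{5 \sqrt{2} i}{2}} g(z) = \frac{3 \sqrt{2} i \left(1 + i\right) e^{- \frac{5 \sqrt{2} \omega \left(1 + i\right)}{2}}}{500}
  F(ω) = -2πi·ΣRes = \frac{3 \sqrt{2} \pi \left(1 - i\right) \left(e^{5 \sqrt{2} i \omega} + i\right) e^{- \frac{5 \sqrt{2} \omega \left(1 + i\right)}{2}}}{250} = \frac{6 \pi e^{- \frac{5 \sqrt{2} \omega}{2}} \sin{\left(\frac{5 \sqrt{2} \omega}{2} + \frac{\pi}{4} \right)}}{125}

Case ω < 0 (upper half-plane, counterclockwise contour ⇒ F(ω) = +2πi·ΣRes):
  Res_{z = \frac{5 \sqrt{2}}{2} + \frac{5 \sqrt{2} i}{2}} g(z) = \frac{3 \sqrt{2} i \left(-1 + i\right) e^{\frac{5 \sqrt{2} \omega \left(1 - i\right)}{2}}}{500}
  Res_{z = - \frac{5 \sqrt{2}}{2} + \frac{5 \sqrt{2} i}{2}} g(z) = \frac{3 \sqrt{2} \left(1 - i\right) e^{\frac{5 \sqrt{2} \omega \left(1 + i\right)}{2}}}{500}
  F(ω) = 2πi·ΣRes = - \frac{3 \sqrt{2} i \pi \left(i \left(1 - i\right) e^{\frac{5 \sqrt{2} \omega \left(1 - i\right)}{2}} - \left(1 - i\right) e^{\frac{5 \sqrt{2} \omega \left(1 + i\right)}{2}}\right)}{250} = \frac{6 \pi e^{\frac{5 \sqrt{2} \omega}{2}} \cos{\left(\frac{5 \sqrt{2} \omega}{2} + \frac{\pi}{4} \right)}}{125}

Both cases combine into a single formula in |ω|:

F(ω) = \frac{6 \pi e^{- \frac{5 \sqrt{2} \left|{\omega}\right|}{2}} \sin{\left(\frac{5 \sqrt{2} \left|{\omega}\right|}{2} + \frac{\pi}{4} \right)}}{125}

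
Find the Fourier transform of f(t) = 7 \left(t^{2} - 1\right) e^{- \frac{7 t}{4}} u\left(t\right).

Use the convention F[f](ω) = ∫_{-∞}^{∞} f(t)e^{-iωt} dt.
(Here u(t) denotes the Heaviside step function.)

F(ω) = \frac{28 \left(128 i \omega - \left(4 i \omega + 7\right)^{3} + 224\right)}{\left(4 i \omega + 7\right)^{4}}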